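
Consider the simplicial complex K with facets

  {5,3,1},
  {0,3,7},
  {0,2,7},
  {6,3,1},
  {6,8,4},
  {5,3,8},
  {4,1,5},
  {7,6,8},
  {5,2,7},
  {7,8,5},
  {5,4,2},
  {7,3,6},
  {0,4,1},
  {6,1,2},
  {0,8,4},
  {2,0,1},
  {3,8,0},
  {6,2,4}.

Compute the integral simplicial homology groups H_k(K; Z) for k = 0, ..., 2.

H_0 = Z,  H_1 = Z ⊕ Z/2,  H_2 = 0.

Fix the vertex order 0 < 1 < 2 < 3 < 4 < 5 < 6 < 7 < 8 and write every simplex with vertices in increasing order. Then dim K = 2 and the simplices of K are:

  0-simplices (9): [0], [1], [2], [3], [4], [5], [6], [7], [8]
  1-simplices (27): (27 of them)
  2-simplices (18): [0,1,2], [0,1,4], [0,2,7], [0,3,7], [0,3,8], [0,4,8], [1,2,6], [1,3,5], [1,3,6], [1,4,5], [2,4,5], [2,4,6], [2,5,7], [3,5,8], [3,6,7], [4,6,8], [5,7,8], [6,7,8]

Hence C_0 ≅ Z^9, C_1 ≅ Z^27, C_2 ≅ Z^18.

Boundary ∂_1: C_1 → C_0 maps an edge to its endpoints' difference, ∂[p,q] = q − p. For instance
  ∂[4,5] = [5] − [4].
The 9×27 boundary matrix has rank 8 and Smith normal form diag(1,1,1,1,1,1,1,1).

Boundary ∂_2: C_2 → C_1 maps a triangle to the signed sum of its edges. For instance
  ∂[1,3,6] = [3,6] − [1,6] + [1,3],
  ∂[1,3,5] = [3,5] − [1,5] + [1,3].
The resulting 27×18 matrix has rank 18, and its Smith normal form has invariant factors (1,1,1,1,1,1,1,1,1,1,1,1,1,1,1,1,1,2).

From H_k ≅ ker(∂_k) / im(∂_{k+1}) we obtain:

  H_0: rank C_0 − rank ∂_1 = 9 − 8 = 1, and the invariant factors of ∂_1 are all 1, so H_0 = Z.
  H_1: rank ker ∂_1 − rank ∂_2 = (27 − 8) − 18 = 1, and ∂_2 has invariant factor 2 > 1, so H_1 = Z ⊕ Z/2.
  H_2: rank ker ∂_2 − rank ∂_3 = (18 − 18) − 0 = 0, and there is no ∂_3, so H_2 = 0.

(K is a triangulation of the Klein bottle.)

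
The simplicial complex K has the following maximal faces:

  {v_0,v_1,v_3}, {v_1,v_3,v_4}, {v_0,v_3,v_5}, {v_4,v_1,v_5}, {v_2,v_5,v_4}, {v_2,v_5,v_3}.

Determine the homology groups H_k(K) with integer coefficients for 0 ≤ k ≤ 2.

H_0 ≅ Z,  H_1 ≅ Z,  H_2 = 0.

Order the vertices as v_0 < v_1 < v_2 < v_3 < v_4 < v_5. Listing each simplex with vertices in this order, K has dimension 2 with simplices:

  0-simplices (6): [v_0], [v_1], [v_2], [v_3], [v_4], [v_5]
  1-simplices (12): [v_0,v_1], [v_0,v_3], [v_0,v_5], [v_1,v_3], [v_1,v_4], [v_1,v_5], [v_2,v_3], [v_2,v_4], [v_2,v_5], [v_3,v_4], [v_3,v_5], [v_4,v_5]
  2-simplices (6): [v_0,v_1,v_3], [v_0,v_3,v_5], [v_1,v_3,v_4], [v_1,v_4,v_5], [v_2,v_3,v_5], [v_2,v_4,v_5]

giving chain groups C_0 ≅ Z^6, C_1 ≅ Z^12, C_2 ≅ Z^6.

The boundary map ∂_1: C_1 → C_0 maps an edge to its endpoints' difference, ∂[p,q] = q − p. For instance
  ∂[v_3,v_4] = [v_4] − [v_3].
The resulting 6×12 matrix has rank 5, and its Smith normal form has invariant factors (1,1,1,1,1).

The boundary map ∂_2: C_2 → C_1 sends each 2-simplex [p,q,r] to [q,r] − [p,r] + [p,q]. For instance
  ∂[v_0,v_3,v_5] = [v_3,v_5] − [v_0,v_5] + [v_0,v_3],
  ∂[v_2,v_3,v_5] = [v_3,v_5] − [v_2,v_5] + [v_2,v_3].
This gives a 12×6 integer matrix of rank 6; reducing to Smith normal form yields diagonal entries (1,1,1,1,1,1).

Reading off H_k = ker ∂_k / im ∂_{k+1}:

  H_0: rank C_0 − rank ∂_1 = 6 − 5 = 1, and the invariant factors of ∂_1 are all 1, so H_0 ≅ Z.
  H_1: rank ker ∂_1 − rank ∂_2 = (12 − 5) − 6 = 1, and the invariant factors of ∂_2 are all 1, so H_1 ≅ Z.
  H_2: rank ker ∂_2 − rank ∂_3 = (6 − 6) − 0 = 0, and there is no ∂_3, so H_2 ≅ 0.

(K is a triangulation of the cylinder S^1 x I.)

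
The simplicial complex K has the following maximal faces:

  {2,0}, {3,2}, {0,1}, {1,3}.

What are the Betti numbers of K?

Order the vertices as 0 < 1 < 2 < 3. Listing each simplex with vertices in this order, K has dimension 1 with simplices:

  0-simplices (4): [0], [1], [2], [3]
  1-simplices (4): [0,1], [0,2], [1,3], [2,3]

Hence C_0 ≅ Z^4, C_1 ≅ Z^4.

The boundary map ∂_1: C_1 → C_0 sends each edge [p,q] (with p < q) to q − p.
As a 4×4 matrix over Z this has rank 3, with invariant factors (1,1,1).

Computing H_k = (kernel of ∂_k) / (image of ∂_{k+1}):

  H_0: rank C_0 − rank ∂_1 = 4 − 3 = 1, and the invariant factors of ∂_1 are all 1, so H_0 ≅ Z.
  H_1: rank ker ∂_1 − rank ∂_2 = (4 − 3) − 0 = 1, and there is no ∂_2, so H_1 ≅ Z.

(K is a triangulation of the circle S^1.)

Hence the Betti numbers are b_0 = 1, b_1 = 1.

b_0 = 1, b_1 = 1.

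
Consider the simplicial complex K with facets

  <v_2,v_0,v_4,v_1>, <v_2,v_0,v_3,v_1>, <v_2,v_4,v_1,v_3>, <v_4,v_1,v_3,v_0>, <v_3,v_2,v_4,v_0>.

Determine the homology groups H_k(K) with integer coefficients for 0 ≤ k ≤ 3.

H_0 ≅ Z,  H_1 = 0,  H_2 = 0,  H_3 ≅ Z.

Take the total order v_0 < v_1 < v_2 < v_3 < v_4 on the vertex set. Then K (dimension 3) consists of the simplices:

  0-simplices (5): [v_0], [v_1], [v_2], [v_3], [v_4]
  1-simplices (10): [v_0,v_1], [v_0,v_2], [v_0,v_3], [v_0,v_4], [v_1,v_2], [v_1,v_3], [v_1,v_4], [v_2,v_3], [v_2,v_4], [v_3,v_4]
  2-simplices (10): [v_0,v_1,v_2], [v_0,v_1,v_3], [v_0,v_1,v_4], [v_0,v_2,v_3], [v_0,v_2,v_4], [v_0,v_3,v_4], [v_1,v_2,v_3], [v_1,v_2,v_4], [v_1,v_3,v_4], [v_2,v_3,v_4]
  3-simplices (5): [v_0,v_1,v_2,v_3], [v_0,v_1,v_2,v_4], [v_0,v_1,v_3,v_4], [v_0,v_2,v_3,v_4], [v_1,v_2,v_3,v_4]

Hence C_0 ≅ Z^5, C_1 ≅ Z^10, C_2 ≅ Z^10, C_3 ≅ Z^5.

∂_1: C_1 → C_0 sends each edge [p,q] (with p < q) to q − p. For instance
  ∂[v_0,v_1] = [v_1] − [v_0].
The resulting 5×10 matrix has rank 4, and its Smith normal form has invariant factors (1,1,1,1).

The boundary map ∂_2: C_2 → C_1 maps a triangle to the signed sum of its edges. For instance
  ∂[v_0,v_2,v_3] = [v_2,v_3] − [v_0,v_3] + [v_0,v_2],
  ∂[v_1,v_3,v_4] = [v_3,v_4] − [v_1,v_4] + [v_1,v_3].
The resulting 10×10 matrix has rank 6, and its Smith normal form has invariant factors (1,1,1,1,1,1).

Boundary ∂_3: C_3 → C_2 sends each 3-simplex σ to the alternating sum Σ_i (−1)^i (σ with its i-th vertex removed). For instance
  ∂[v_0,v_2,v_3,v_4] = [v_2,v_3,v_4] − [v_0,v_3,v_4] + [v_0,v_2,v_4] − [v_0,v_2,v_3],
  ∂[v_1,v_2,v_3,v_4] = [v_2,v_3,v_4] − [v_1,v_3,v_4] + [v_1,v_2,v_4] − [v_1,v_2,v_3].
The 10×5 boundary matrix has rank 4 and Smith normal form diag(1,1,1,1).

Now H_k = ker ∂_k / im ∂_{k+1}, so:

  H_0: rank C_0 − rank ∂_1 = 5 − 4 = 1, and the invariant factors of ∂_1 are all 1, so H_0 = Z.
  H_1: rank ker ∂_1 − rank ∂_2 = (10 − 4) − 6 = 0, and the invariant factors of ∂_2 are all 1, so H_1 = 0.
  H_2: rank ker ∂_2 − rank ∂_3 = (10 − 6) − 4 = 0, and the invariant factors of ∂_3 are all 1, so H_2 = 0.
  H_3: rank ker ∂_3 − rank ∂_4 = (5 − 4) − 0 = 1, and there is no ∂_4, so H_3 = Z.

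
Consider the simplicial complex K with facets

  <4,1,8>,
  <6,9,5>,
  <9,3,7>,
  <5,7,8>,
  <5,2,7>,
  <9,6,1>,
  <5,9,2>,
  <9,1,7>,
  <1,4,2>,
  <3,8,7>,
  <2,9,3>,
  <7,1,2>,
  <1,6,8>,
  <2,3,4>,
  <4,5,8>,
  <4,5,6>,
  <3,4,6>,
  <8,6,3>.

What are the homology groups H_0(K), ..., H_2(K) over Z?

H_0 = Z,  H_1 = Z ⊕ Z/2Z,  H_2 = 0.

Fix the vertex order 1 < 2 < 3 < 4 < 5 < 6 < 7 < 8 < 9 and write every simplex with vertices in increasing order. Then dim K = 2 and the simplices of K are:

  0-simplices (9): [1], [2], [3], [4], [5], [6], [7], [8], [9]
  1-simplices (27): (27 of them)
  2-simplices (18): [1,2,4], [1,2,7], [1,4,8], [1,6,8], [1,6,9], [1,7,9], [2,3,4], [2,3,9], [2,5,7], [2,5,9], [3,4,6], [3,6,8], [3,7,8], [3,7,9], [4,5,6], [4,5,8], [5,6,9], [5,7,8]

giving chain groups C_0 ≅ Z^9, C_1 ≅ Z^27, C_2 ≅ Z^18.

∂_1: C_1 → C_0 maps an edge to its endpoints' difference, ∂[p,q] = q − p. For instance
  ∂[1,2] = [2] − [1].
As a 9×27 matrix over Z this has rank 8, with invariant factors (1,1,1,1,1,1,1,1).

∂_2: C_2 → C_1 acts by ∂[p,q,r] = [q,r] − [p,r] + [p,q]. For instance
  ∂[3,7,8] = [7,8] − [3,8] + [3,7],
  ∂[3,7,9] = [7,9] − [3,9] + [3,7].
The resulting 27×18 matrix has rank 18, and its Smith normal form has invariant factors (1,1,1,1,1,1,1,1,1,1,1,1,1,1,1,1,1,2).

Reading off H_k = ker ∂_k / im ∂_{k+1}:

  H_0: rank C_0 − rank ∂_1 = 9 − 8 = 1, and the invariant factors of ∂_1 are all 1, so H_0 ≅ Z.
  H_1: rank ker ∂_1 − rank ∂_2 = (27 − 8) − 18 = 1, and ∂_2 has invariant factor 2 > 1, so H_1 ≅ Z ⊕ Z/2Z.
  H_2: rank ker ∂_2 − rank ∂_3 = (18 − 18) − 0 = 0, and there is no ∂_3, so H_2 ≅ 0.

(K is a triangulation of the Klein bottle.)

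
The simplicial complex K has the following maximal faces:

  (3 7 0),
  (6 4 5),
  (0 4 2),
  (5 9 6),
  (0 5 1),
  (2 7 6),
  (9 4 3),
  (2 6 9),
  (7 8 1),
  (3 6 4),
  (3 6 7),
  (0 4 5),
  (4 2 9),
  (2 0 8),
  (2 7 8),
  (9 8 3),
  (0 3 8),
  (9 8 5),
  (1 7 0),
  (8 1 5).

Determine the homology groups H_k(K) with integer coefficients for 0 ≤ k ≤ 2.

H_0 = Z,  H_1 = Z ⊕ Z_2,  H_2 = 0.

We work with the vertex ordering 0 < 1 < 2 < 3 < 4 < 5 < 6 < 7 < 8 < 9. The simplices of K, each written with vertices in increasing order, are:

  0-simplices (10): [0], [1], [2], [3], [4], [5], [6], [7], [8], [9]
  1-simplices (30): (30 of them)
  2-simplices (20): (20 of them)

so the chain groups are C_0 ≅ Z^10, C_1 ≅ Z^30, C_2 ≅ Z^20.

∂_1: C_1 → C_0 sends each edge [p,q] (with p < q) to q − p. For instance
  ∂[0,5] = [5] − [0].
As a 10×30 matrix over Z this has rank 9, with invariant factors (1,1,1,1,1,1,1,1,1).

The boundary map ∂_2: C_2 → C_1 acts by ∂[p,q,r] = [q,r] − [p,r] + [p,q]. For instance
  ∂[3,6,7] = [6,7] − [3,7] + [3,6],
  ∂[0,1,7] = [1,7] − [0,7] + [0,1].
As a 30×20 matrix over Z this has rank 20, with invariant factors (1,1,1,1,1,1,1,1,1,1,1,1,1,1,1,1,1,1,1,2).

From H_k ≅ ker(∂_k) / im(∂_{k+1}) we obtain:

  H_0: rank C_0 − rank ∂_1 = 10 − 9 = 1, and the invariant factors of ∂_1 are all 1, so H_0 = Z.
  H_1: rank ker ∂_1 − rank ∂_2 = (30 − 9) − 20 = 1, and ∂_2 has invariant factor 2 > 1, so H_1 = Z ⊕ Z_2.
  H_2: rank ker ∂_2 − rank ∂_3 = (20 − 20) − 0 = 0, and there is no ∂_3, so H_2 = 0.

As a check, the Euler characteristic is 10 − 30 + 20 = 0, which agrees with 1 − 1 + 0 = 0.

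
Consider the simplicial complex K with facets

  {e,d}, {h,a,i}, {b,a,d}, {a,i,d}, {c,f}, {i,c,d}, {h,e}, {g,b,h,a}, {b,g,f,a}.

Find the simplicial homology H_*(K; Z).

Take the total order a < b < c < d < e < f < g < h < i on the vertex set. Then K (dimension 3) consists of the simplices:

  0-simplices (9): a, b, c, d, e, f, g, h, i
  1-simplices (19): ab, ad, af, ag, ah, ai, bd, bf, bg, bh, cd, cf, ci, de, di, eh, fg, gh, hi
  2-simplices (11): abd, abf, abg, abh, adi, afg, agh, ahi, bfg, bgh, cdi
  3-simplices (2): abfg, abgh

giving chain groups C_0 ≅ Z^9, C_1 ≅ Z^19, C_2 ≅ Z^11, C_3 ≅ Z^2.

∂_1: C_1 → C_0 is given by ∂[p,q] = [q] − [p].
The resulting 9×19 matrix has rank 8, and its Smith normal form has invariant factors (1,1,1,1,1,1,1,1).

∂_2: C_2 → C_1 sends each 2-simplex [p,q,r] to [q,r] − [p,r] + [p,q]. For instance
  ∂bfg = fg − bg + bf,
  ∂cdi = di − ci + cd.
The 19×11 boundary matrix has rank 9 and Smith normal form diag(1,1,1,1,1,1,1,1,1).

Boundary ∂_3: C_3 → C_2 sends each 3-simplex σ to the alternating sum Σ_i (−1)^i (σ with its i-th vertex removed). For instance
  ∂abgh = bgh − agh + abh − abg,
  ∂abfg = bfg − afg + abg − abf.
The 11×2 boundary matrix has rank 2 and Smith normal form diag(1,1).

Now H_k = ker ∂_k / im ∂_{k+1}, so:

  H_0: rank C_0 − rank ∂_1 = 9 − 8 = 1, and the invariant factors of ∂_1 are all 1, so H_0 = Z.
  H_1: rank ker ∂_1 − rank ∂_2 = (19 − 8) − 9 = 2, and the invariant factors of ∂_2 are all 1, so H_1 = Z^2.
  H_2: rank ker ∂_2 − rank ∂_3 = (11 − 9) − 2 = 0, and the invariant factors of ∂_3 are all 1, so H_2 = 0.
  H_3: rank ker ∂_3 − rank ∂_4 = (2 − 2) − 0 = 0, and there is no ∂_4, so H_3 = 0.

H_0 = Z,  H_1 = Z^2,  H_2 = 0,  H_3 = 0.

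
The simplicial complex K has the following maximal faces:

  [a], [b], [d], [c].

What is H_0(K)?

Take the total order a < b < c < d on the vertex set. Then K (dimension 0) consists of the simplices:

  0-simplices (4): a, b, c, d

giving chain groups C_0 ≅ Z^4.

Reading off H_k = ker ∂_k / im ∂_{k+1}:

  H_0: rank C_0 − rank ∂_1 = 4 − 0 = 4, and there is no ∂_1, so H_0 ≅ Z^4.

H_0 ≅ Z^4.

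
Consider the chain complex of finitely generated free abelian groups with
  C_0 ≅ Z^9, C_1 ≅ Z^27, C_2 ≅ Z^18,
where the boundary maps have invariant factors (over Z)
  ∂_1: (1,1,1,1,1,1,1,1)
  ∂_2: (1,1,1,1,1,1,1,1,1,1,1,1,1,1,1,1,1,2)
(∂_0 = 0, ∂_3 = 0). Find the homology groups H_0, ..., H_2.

H_0: b_0 = 9 − 0 − 8 = 1; torsion from ∂_1 factors > 1: none. So H_0 = Z.
H_1: b_1 = 27 − 8 − 18 = 1; torsion from ∂_2 factors > 1: [2]. So H_1 = Z ⊕ Z_2.
H_2: b_2 = 18 − 18 − 0 = 0; torsion from ∂_3 factors > 1: none. So H_2 = 0.

H_0 = Z,  H_1 = Z ⊕ Z_2,  H_2 = 0.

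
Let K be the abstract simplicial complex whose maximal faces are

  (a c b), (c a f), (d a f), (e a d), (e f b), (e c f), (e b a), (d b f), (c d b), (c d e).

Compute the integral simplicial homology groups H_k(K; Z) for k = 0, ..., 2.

H_0 ≅ Z,  H_1 ≅ Z/2Z,  H_2 = 0.

Take the total order a < b < c < d < e < f on the vertex set. Then K (dimension 2) consists of the simplices:

  0-simplices (6): a, b, c, d, e, f
  1-simplices (15): ab, ac, ad, ae, af, bc, bd, be, bf, cd, ce, cf, de, df, ef
  2-simplices (10): abc, abe, acf, ade, adf, bcd, bdf, bef, cde, cef

Hence C_0 ≅ Z^6, C_1 ≅ Z^15, C_2 ≅ Z^10.

The boundary map ∂_1: C_1 → C_0 sends each edge [p,q] (with p < q) to q − p. For instance
  ∂be = e − b.
This gives a 6×15 integer matrix of rank 5; reducing to Smith normal form yields diagonal entries (1,1,1,1,1).

The boundary map ∂_2: C_2 → C_1 acts by ∂[p,q,r] = [q,r] − [p,r] + [p,q]. For instance
  ∂bdf = df − bf + bd,
  ∂abe = be − ae + ab.
This gives a 15×10 integer matrix of rank 10; reducing to Smith normal form yields diagonal entries (1,1,1,1,1,1,1,1,1,2).

Reading off H_k = ker ∂_k / im ∂_{k+1}:

  H_0: rank C_0 − rank ∂_1 = 6 − 5 = 1, and the invariant factors of ∂_1 are all 1, so H_0 = Z.
  H_1: rank ker ∂_1 − rank ∂_2 = (15 − 5) − 10 = 0, and ∂_2 has invariant factor 2 > 1, so H_1 = Z/2Z.
  H_2: rank ker ∂_2 − rank ∂_3 = (10 − 10) − 0 = 0, and there is no ∂_3, so H_2 = 0.

As a check, the Euler characteristic is 6 − 15 + 10 = 1, which agrees with 1 − 0 + 0 = 1.
(K is a triangulation of the real projective plane RP^2.)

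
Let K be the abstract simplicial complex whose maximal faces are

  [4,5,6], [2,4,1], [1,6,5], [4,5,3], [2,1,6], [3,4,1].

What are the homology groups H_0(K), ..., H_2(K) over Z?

Order the vertices as 1 < 2 < 3 < 4 < 5 < 6. Listing each simplex with vertices in this order, K has dimension 2 with simplices:

  0-simplices (6): [1], [2], [3], [4], [5], [6]
  1-simplices (12): [1,2], [1,3], [1,4], [1,5], [1,6], [2,4], [2,6], [3,4], [3,5], [4,5], [4,6], [5,6]
  2-simplices (6): [1,2,4], [1,2,6], [1,3,4], [1,5,6], [3,4,5], [4,5,6]

Hence C_0 ≅ Z^6, C_1 ≅ Z^12, C_2 ≅ Z^6.

The boundary map ∂_1: C_1 → C_0 sends each edge [p,q] (with p < q) to q − p. For instance
  ∂[4,5] = [5] − [4].
The resulting 6×12 matrix has rank 5, and its Smith normal form has invariant factors (1,1,1,1,1).

Boundary ∂_2: C_2 → C_1 maps a triangle to the signed sum of its edges. For instance
  ∂[1,3,4] = [3,4] − [1,4] + [1,3],
  ∂[1,5,6] = [5,6] − [1,6] + [1,5].
This gives a 12×6 integer matrix of rank 6; reducing to Smith normal form yields diagonal entries (1,1,1,1,1,1).

Now H_k = ker ∂_k / im ∂_{k+1}, so:

  H_0: rank C_0 − rank ∂_1 = 6 − 5 = 1, and the invariant factors of ∂_1 are all 1, so H_0 ≅ Z.
  H_1: rank ker ∂_1 − rank ∂_2 = (12 − 5) − 6 = 1, and the invariant factors of ∂_2 are all 1, so H_1 ≅ Z.
  H_2: rank ker ∂_2 − rank ∂_3 = (6 − 6) − 0 = 0, and there is no ∂_3, so H_2 ≅ 0.

(K is a triangulation of the cylinder S^1 x I.)

H_0 ≅ Z,  H_1 ≅ Z,  H_2 = 0.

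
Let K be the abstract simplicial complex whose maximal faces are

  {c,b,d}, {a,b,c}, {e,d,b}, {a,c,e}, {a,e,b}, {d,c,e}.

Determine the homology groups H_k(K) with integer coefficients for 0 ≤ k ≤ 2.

Order the vertices as a < b < c < d < e. Listing each simplex with vertices in this order, K has dimension 2 with simplices:

  0-simplices (5): a, b, c, d, e
  1-simplices (9): ab, ac, ae, bc, bd, be, cd, ce, de
  2-simplices (6): abc, abe, ace, bcd, bde, cde

giving chain groups C_0 ≅ Z^5, C_1 ≅ Z^9, C_2 ≅ Z^6.

Boundary ∂_1: C_1 → C_0 is given by ∂[p,q] = [q] − [p]. For instance
  ∂ab = b − a.
The 5×9 boundary matrix has rank 4 and Smith normal form diag(1,1,1,1).

Boundary ∂_2: C_2 → C_1 acts by ∂[p,q,r] = [q,r] − [p,r] + [p,q]. For instance
  ∂bcd = cd − bd + bc,
  ∂cde = de − ce + cd.
This gives a 9×6 integer matrix of rank 5; reducing to Smith normal form yields diagonal entries (1,1,1,1,1).

Now H_k = ker ∂_k / im ∂_{k+1}, so:

  H_0: rank C_0 − rank ∂_1 = 5 − 4 = 1, and the invariant factors of ∂_1 are all 1, so H_0 = Z.
  H_1: rank ker ∂_1 − rank ∂_2 = (9 − 4) − 5 = 0, and the invariant factors of ∂_2 are all 1, so H_1 = 0.
  H_2: rank ker ∂_2 − rank ∂_3 = (6 − 5) − 0 = 1, and there is no ∂_3, so H_2 = Z.

(K is a triangulation of the 2-sphere S^2.)

H_0 ≅ Z,  H_1 = 0,  H_2 ≅ Z.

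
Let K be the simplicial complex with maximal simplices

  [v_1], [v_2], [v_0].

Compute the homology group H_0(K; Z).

H_0 ≅ Z^3.

We work with the vertex ordering v_0 < v_1 < v_2. The simplices of K, each written with vertices in increasing order, are:

  0-simplices (3): [v_0], [v_1], [v_2]

giving chain groups C_0 ≅ Z^3.

From H_k ≅ ker(∂_k) / im(∂_{k+1}) we obtain:

  H_0: rank C_0 − rank ∂_1 = 3 − 0 = 3, and there is no ∂_1, so H_0 = Z^3.

(K is a triangulation of a set of 3 points.)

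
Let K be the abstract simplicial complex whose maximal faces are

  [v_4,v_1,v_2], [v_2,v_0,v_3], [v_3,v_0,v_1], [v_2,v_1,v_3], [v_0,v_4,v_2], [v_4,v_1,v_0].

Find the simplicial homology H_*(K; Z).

K has 5 vertices, 9 edges, 6 triangles.
rank ∂_0 = 0, rank ∂_1 = 4 ⇒ b_0 = 5 − 0 − 4 = 1; all invariant factors of ∂_1 are 1 so no torsion. So H_0 ≅ Z.
rank ∂_1 = 4, rank ∂_2 = 5 ⇒ b_1 = 9 − 4 − 5 = 0; all invariant factors of ∂_2 are 1 so no torsion. So H_1 ≅ 0.
rank ∂_2 = 5, rank ∂_3 = 0 ⇒ b_2 = 6 − 5 − 0 = 1. So H_2 ≅ Z.

H_0 ≅ Z,  H_1 = 0,  H_2 ≅ Z.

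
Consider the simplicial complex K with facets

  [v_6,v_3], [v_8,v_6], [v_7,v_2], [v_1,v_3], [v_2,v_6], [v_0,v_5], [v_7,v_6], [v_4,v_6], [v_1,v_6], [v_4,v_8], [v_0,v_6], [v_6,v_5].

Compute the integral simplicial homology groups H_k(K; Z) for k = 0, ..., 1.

H_0 = Z,  H_1 = Z^4.

Fix the vertex order v_0 < v_1 < v_2 < v_3 < v_4 < v_5 < v_6 < v_7 < v_8 and write every simplex with vertices in increasing order. Then dim K = 1 and the simplices of K are:

  0-simplices (9): [v_0], [v_1], [v_2], [v_3], [v_4], [v_5], [v_6], [v_7], [v_8]
  1-simplices (12): [v_0,v_5], [v_0,v_6], [v_1,v_3], [v_1,v_6], [v_2,v_6], [v_2,v_7], [v_3,v_6], [v_4,v_6], [v_4,v_8], [v_5,v_6], [v_6,v_7], [v_6,v_8]

giving chain groups C_0 ≅ Z^9, C_1 ≅ Z^12.

Boundary ∂_1: C_1 → C_0 maps an edge to its endpoints' difference, ∂[p,q] = q − p.
The 9×12 boundary matrix has rank 8 and Smith normal form diag(1,1,1,1,1,1,1,1).

Now H_k = ker ∂_k / im ∂_{k+1}, so:

  H_0: rank C_0 − rank ∂_1 = 9 − 8 = 1, and the invariant factors of ∂_1 are all 1, so H_0 ≅ Z.
  H_1: rank ker ∂_1 − rank ∂_2 = (12 − 8) − 0 = 4, and there is no ∂_2, so H_1 ≅ Z^4.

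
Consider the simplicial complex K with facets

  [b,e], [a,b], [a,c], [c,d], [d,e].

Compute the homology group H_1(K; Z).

H_1 ≅ Z.

Fix the vertex order a < b < c < d < e and write every simplex with vertices in increasing order. Then dim K = 1 and the simplices of K are:

  0-simplices (5): a, b, c, d, e
  1-simplices (5): ab, ac, be, cd, de

giving chain groups C_0 ≅ Z^5, C_1 ≅ Z^5.

∂_1: C_1 → C_0 maps an edge to its endpoints' difference, ∂[p,q] = q − p.
The resulting 5×5 matrix has rank 4, and its Smith normal form has invariant factors (1,1,1,1).

Now H_k = ker ∂_k / im ∂_{k+1}, so:

  H_1: rank ker ∂_1 − rank ∂_2 = (5 − 4) − 0 = 1, and there is no ∂_2, so H_1 ≅ Z.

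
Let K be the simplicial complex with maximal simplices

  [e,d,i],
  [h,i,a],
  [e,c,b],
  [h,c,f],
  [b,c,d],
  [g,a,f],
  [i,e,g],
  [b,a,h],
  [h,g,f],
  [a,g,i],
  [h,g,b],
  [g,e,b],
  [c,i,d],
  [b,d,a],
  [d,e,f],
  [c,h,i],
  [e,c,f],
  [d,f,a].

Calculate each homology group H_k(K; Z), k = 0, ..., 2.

Fix the vertex order a < b < c < d < e < f < g < h < i and write every simplex with vertices in increasing order. Then dim K = 2 and the simplices of K are:

  0-simplices (9): a, b, c, d, e, f, g, h, i
  1-simplices (27): ab, ad, af, ag, ah, ai, bc, bd, be, bg, bh, cd, ce, cf, ch, ci, de, df, di, ef, eg, ei, fg, fh, gh, gi, hi
  2-simplices (18): abd, abh, adf, afg, agi, ahi, bcd, bce, beg, bgh, cdi, cef, cfh, chi, def, dei, egi, fgh

Hence C_0 ≅ Z^9, C_1 ≅ Z^27, C_2 ≅ Z^18.

The boundary map ∂_1: C_1 → C_0 maps an edge to its endpoints' difference, ∂[p,q] = q − p. For instance
  ∂ce = e − c.
This gives a 9×27 integer matrix of rank 8; reducing to Smith normal form yields diagonal entries (1,1,1,1,1,1,1,1).

Boundary ∂_2: C_2 → C_1 sends each 2-simplex [p,q,r] to [q,r] − [p,r] + [p,q]. For instance
  ∂ahi = hi − ai + ah,
  ∂afg = fg − ag + af.
This gives a 27×18 integer matrix of rank 18; reducing to Smith normal form yields diagonal entries (1,1,1,1,1,1,1,1,1,1,1,1,1,1,1,1,1,2).

Now H_k = ker ∂_k / im ∂_{k+1}, so:

  H_0: rank C_0 − rank ∂_1 = 9 − 8 = 1, and the invariant factors of ∂_1 are all 1, so H_0 = Z.
  H_1: rank ker ∂_1 − rank ∂_2 = (27 − 8) − 18 = 1, and ∂_2 has invariant factor 2 > 1, so H_1 = Z ⊕ Z/2.
  H_2: rank ker ∂_2 − rank ∂_3 = (18 − 18) − 0 = 0, and there is no ∂_3, so H_2 = 0.

(K is a triangulation of the Klein bottle.)

H_0 ≅ Z,  H_1 ≅ Z ⊕ Z/2,  H_2 = 0.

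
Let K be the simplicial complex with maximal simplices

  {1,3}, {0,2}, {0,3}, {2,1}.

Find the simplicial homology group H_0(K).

H_0 ≅ Z.

K has 4 vertices, 4 edges.
rank ∂_0 = 0, rank ∂_1 = 3 ⇒ b_0 = 4 − 0 − 3 = 1; all invariant factors of ∂_1 are 1 so no torsion. So H_0 = Z.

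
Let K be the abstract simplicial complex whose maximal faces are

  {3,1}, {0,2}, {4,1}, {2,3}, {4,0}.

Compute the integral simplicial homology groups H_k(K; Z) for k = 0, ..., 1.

Order the vertices as 0 < 1 < 2 < 3 < 4. Listing each simplex with vertices in this order, K has dimension 1 with simplices:

  0-simplices (5): [0], [1], [2], [3], [4]
  1-simplices (5): [0,2], [0,4], [1,3], [1,4], [2,3]

giving chain groups C_0 ≅ Z^5, C_1 ≅ Z^5.

∂_1: C_1 → C_0 sends each edge [p,q] (with p < q) to q − p. For instance
  ∂[1,4] = [4] − [1].
This gives a 5×5 integer matrix of rank 4; reducing to Smith normal form yields diagonal entries (1,1,1,1).

Reading off H_k = ker ∂_k / im ∂_{k+1}:

  H_0: rank C_0 − rank ∂_1 = 5 − 4 = 1, and the invariant factors of ∂_1 are all 1, so H_0 ≅ Z.
  H_1: rank ker ∂_1 − rank ∂_2 = (5 − 4) − 0 = 1, and there is no ∂_2, so H_1 ≅ Z.

H_0 = Z,  H_1 = Z.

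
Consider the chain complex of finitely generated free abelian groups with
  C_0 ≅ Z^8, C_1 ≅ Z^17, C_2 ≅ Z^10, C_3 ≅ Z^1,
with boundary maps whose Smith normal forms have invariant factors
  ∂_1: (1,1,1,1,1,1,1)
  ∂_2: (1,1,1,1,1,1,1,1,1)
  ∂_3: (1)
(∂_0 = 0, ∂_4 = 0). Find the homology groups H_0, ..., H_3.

H_0: b_0 = 8 − 0 − 7 = 1; torsion from ∂_1 factors > 1: none. So H_0 ≅ Z.
H_1: b_1 = 17 − 7 − 9 = 1; torsion from ∂_2 factors > 1: none. So H_1 ≅ Z.
H_2: b_2 = 10 − 9 − 1 = 0; torsion from ∂_3 factors > 1: none. So H_2 ≅ 0.
H_3: b_3 = 1 − 1 − 0 = 0; torsion from ∂_4 factors > 1: none. So H_3 ≅ 0.

H_0 ≅ Z,  H_1 ≅ Z,  H_2 = 0,  H_3 = 0.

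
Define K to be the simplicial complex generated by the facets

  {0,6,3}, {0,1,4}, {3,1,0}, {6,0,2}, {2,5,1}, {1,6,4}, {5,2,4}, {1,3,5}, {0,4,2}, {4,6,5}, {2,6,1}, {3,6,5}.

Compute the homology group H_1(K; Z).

H_1 ≅ Z/2Z.

Fix the vertex order 0 < 1 < 2 < 3 < 4 < 5 < 6 and write every simplex with vertices in increasing order. Then dim K = 2 and the simplices of K are:

  0-simplices (7): [0], [1], [2], [3], [4], [5], [6]
  1-simplices (18): [0,1], [0,2], [0,3], [0,4], [0,6], [1,2], [1,3], [1,4], [1,5], [1,6], [2,4], [2,5], [2,6], [3,5], [3,6], [4,5], [4,6], [5,6]
  2-simplices (12): [0,1,3], [0,1,4], [0,2,4], [0,2,6], [0,3,6], [1,2,5], [1,2,6], [1,3,5], [1,4,6], [2,4,5], [3,5,6], [4,5,6]

giving chain groups C_0 ≅ Z^7, C_1 ≅ Z^18, C_2 ≅ Z^12.

Boundary ∂_1: C_1 → C_0 is given by ∂[p,q] = [q] − [p]. For instance
  ∂[1,4] = [4] − [1].
The 7×18 boundary matrix has rank 6 and Smith normal form diag(1,1,1,1,1,1).

The boundary map ∂_2: C_2 → C_1 maps a triangle to the signed sum of its edges. For instance
  ∂[1,4,6] = [4,6] − [1,6] + [1,4],
  ∂[3,5,6] = [5,6] − [3,6] + [3,5].
This gives a 18×12 integer matrix of rank 12; reducing to Smith normal form yields diagonal entries (1,1,1,1,1,1,1,1,1,1,1,2).

Now H_k = ker ∂_k / im ∂_{k+1}, so:

  H_1: rank ker ∂_1 − rank ∂_2 = (18 − 6) − 12 = 0, and ∂_2 has invariant factor 2 > 1, so H_1 = Z/2Z.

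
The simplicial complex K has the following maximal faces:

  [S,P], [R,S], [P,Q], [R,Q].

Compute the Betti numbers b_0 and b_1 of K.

b_0 = 1, b_1 = 1.

K has 4 vertices, 4 edges.
rank ∂_0 = 0, rank ∂_1 = 3 ⇒ b_0 = 4 − 0 − 3 = 1; all invariant factors of ∂_1 are 1 so no torsion. So H_0 = Z.
rank ∂_1 = 3, rank ∂_2 = 0 ⇒ b_1 = 4 − 3 − 0 = 1. So H_1 = Z.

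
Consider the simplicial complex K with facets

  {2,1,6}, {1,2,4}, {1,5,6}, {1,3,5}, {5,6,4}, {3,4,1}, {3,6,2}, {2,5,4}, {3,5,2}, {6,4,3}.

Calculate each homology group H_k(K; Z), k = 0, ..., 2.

We work with the vertex ordering 1 < 2 < 3 < 4 < 5 < 6. The simplices of K, each written with vertices in increasing order, are:

  0-simplices (6): [1], [2], [3], [4], [5], [6]
  1-simplices (15): [1,2], [1,3], [1,4], [1,5], [1,6], [2,3], [2,4], [2,5], [2,6], [3,4], [3,5], [3,6], [4,5], [4,6], [5,6]
  2-simplices (10): [1,2,4], [1,2,6], [1,3,4], [1,3,5], [1,5,6], [2,3,5], [2,3,6], [2,4,5], [3,4,6], [4,5,6]

so the chain groups are C_0 ≅ Z^6, C_1 ≅ Z^15, C_2 ≅ Z^10.

Boundary ∂_1: C_1 → C_0 is given by ∂[p,q] = [q] − [p]. For instance
  ∂[1,6] = [6] − [1].
The resulting 6×15 matrix has rank 5, and its Smith normal form has invariant factors (1,1,1,1,1).

The boundary map ∂_2: C_2 → C_1 acts by ∂[p,q,r] = [q,r] − [p,r] + [p,q]. For instance
  ∂[1,2,4] = [2,4] − [1,4] + [1,2],
  ∂[4,5,6] = [5,6] − [4,6] + [4,5].
The resulting 15×10 matrix has rank 10, and its Smith normal form has invariant factors (1,1,1,1,1,1,1,1,1,2).

From H_k ≅ ker(∂_k) / im(∂_{k+1}) we obtain:

  H_0: rank C_0 − rank ∂_1 = 6 − 5 = 1, and the invariant factors of ∂_1 are all 1, so H_0 = Z.
  H_1: rank ker ∂_1 − rank ∂_2 = (15 − 5) − 10 = 0, and ∂_2 has invariant factor 2 > 1, so H_1 = Z/2.
  H_2: rank ker ∂_2 − rank ∂_3 = (10 − 10) − 0 = 0, and there is no ∂_3, so H_2 = 0.

(K is a triangulation of the real projective plane RP^2.)

H_0 = Z,  H_1 = Z/2,  H_2 = 0.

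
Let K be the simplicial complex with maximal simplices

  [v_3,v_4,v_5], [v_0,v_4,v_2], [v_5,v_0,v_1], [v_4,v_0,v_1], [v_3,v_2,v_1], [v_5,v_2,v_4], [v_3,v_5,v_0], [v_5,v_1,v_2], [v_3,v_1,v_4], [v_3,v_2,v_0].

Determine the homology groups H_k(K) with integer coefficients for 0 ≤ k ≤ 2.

Take the total order v_0 < v_1 < v_2 < v_3 < v_4 < v_5 on the vertex set. Then K (dimension 2) consists of the simplices:

  0-simplices (6): [v_0], [v_1], [v_2], [v_3], [v_4], [v_5]
  1-simplices (15): (15 of them)
  2-simplices (10): [v_0,v_1,v_4], [v_0,v_1,v_5], [v_0,v_2,v_3], [v_0,v_2,v_4], [v_0,v_3,v_5], [v_1,v_2,v_3], [v_1,v_2,v_5], [v_1,v_3,v_4], [v_2,v_4,v_5], [v_3,v_4,v_5]

giving chain groups C_0 ≅ Z^6, C_1 ≅ Z^15, C_2 ≅ Z^10.

∂_1: C_1 → C_0 sends each edge [p,q] (with p < q) to q − p. For instance
  ∂[v_0,v_1] = [v_1] − [v_0].
The 6×15 boundary matrix has rank 5 and Smith normal form diag(1,1,1,1,1).

The boundary map ∂_2: C_2 → C_1 sends each 2-simplex [p,q,r] to [q,r] − [p,r] + [p,q]. For instance
  ∂[v_0,v_2,v_4] = [v_2,v_4] − [v_0,v_4] + [v_0,v_2],
  ∂[v_0,v_2,v_3] = [v_2,v_3] − [v_0,v_3] + [v_0,v_2].
The 15×10 boundary matrix has rank 10 and Smith normal form diag(1,1,1,1,1,1,1,1,1,2).

Computing H_k = (kernel of ∂_k) / (image of ∂_{k+1}):

  H_0: rank C_0 − rank ∂_1 = 6 − 5 = 1, and the invariant factors of ∂_1 are all 1, so H_0 ≅ Z.
  H_1: rank ker ∂_1 − rank ∂_2 = (15 − 5) − 10 = 0, and ∂_2 has invariant factor 2 > 1, so H_1 ≅ Z/2.
  H_2: rank ker ∂_2 − rank ∂_3 = (10 − 10) − 0 = 0, and there is no ∂_3, so H_2 ≅ 0.

(K is a triangulation of the real projective plane RP^2.)

H_0 = Z,  H_1 = Z/2,  H_2 = 0.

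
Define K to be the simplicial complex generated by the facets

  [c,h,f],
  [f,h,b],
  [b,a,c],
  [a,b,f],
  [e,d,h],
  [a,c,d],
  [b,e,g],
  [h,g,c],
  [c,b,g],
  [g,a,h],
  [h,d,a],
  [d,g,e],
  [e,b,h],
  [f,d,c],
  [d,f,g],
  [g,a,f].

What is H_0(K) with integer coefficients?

K has 8 vertices, 24 edges, 16 triangles.
rank ∂_0 = 0, rank ∂_1 = 7 ⇒ b_0 = 8 − 0 − 7 = 1; all invariant factors of ∂_1 are 1 so no torsion. So H_0 = Z.

H_0 = Z.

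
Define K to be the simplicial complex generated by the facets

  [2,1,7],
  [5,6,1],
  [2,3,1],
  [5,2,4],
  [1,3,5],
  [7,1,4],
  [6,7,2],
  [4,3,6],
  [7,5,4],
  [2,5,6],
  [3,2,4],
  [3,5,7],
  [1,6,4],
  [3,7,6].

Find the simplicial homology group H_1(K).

K has 7 vertices, 21 edges, 14 triangles.
rank ∂_1 = 6, rank ∂_2 = 13 ⇒ b_1 = 21 − 6 − 13 = 2; all invariant factors of ∂_2 are 1 so no torsion. So H_1 ≅ Z^2.

H_1 = Z^2.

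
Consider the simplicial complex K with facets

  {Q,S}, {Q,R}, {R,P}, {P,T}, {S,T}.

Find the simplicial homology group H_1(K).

H_1 = Z.

Order the vertices as P < Q < R < S < T. Listing each simplex with vertices in this order, K has dimension 1 with simplices:

  0-simplices (5): P, Q, R, S, T
  1-simplices (5): PR, PT, QR, QS, ST

Hence C_0 ≅ Z^5, C_1 ≅ Z^5.

∂_1: C_1 → C_0 maps an edge to its endpoints' difference, ∂[p,q] = q − p. For instance
  ∂PT = T − P.
This gives a 5×5 integer matrix of rank 4; reducing to Smith normal form yields diagonal entries (1,1,1,1).

Now H_k = ker ∂_k / im ∂_{k+1}, so:

  H_1: rank ker ∂_1 − rank ∂_2 = (5 − 4) − 0 = 1, and there is no ∂_2, so H_1 ≅ Z.

(K is a triangulation of the circle S^1.)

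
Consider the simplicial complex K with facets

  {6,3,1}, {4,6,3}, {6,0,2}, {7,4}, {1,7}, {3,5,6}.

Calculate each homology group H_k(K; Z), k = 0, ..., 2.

We work with the vertex ordering 0 < 1 < 2 < 3 < 4 < 5 < 6 < 7. The simplices of K, each written with vertices in increasing order, are:

  0-simplices (8): [0], [1], [2], [3], [4], [5], [6], [7]
  1-simplices (12): [0,2], [0,6], [1,3], [1,6], [1,7], [2,6], [3,4], [3,5], [3,6], [4,6], [4,7], [5,6]
  2-simplices (4): [0,2,6], [1,3,6], [3,4,6], [3,5,6]

so the chain groups are C_0 ≅ Z^8, C_1 ≅ Z^12, C_2 ≅ Z^4.

Boundary ∂_1: C_1 → C_0 is given by ∂[p,q] = [q] − [p].
The resulting 8×12 matrix has rank 7, and its Smith normal form has invariant factors (1,1,1,1,1,1,1).

∂_2: C_2 → C_1 sends each 2-simplex [p,q,r] to [q,r] − [p,r] + [p,q]. For instance
  ∂[1,3,6] = [3,6] − [1,6] + [1,3],
  ∂[3,4,6] = [4,6] − [3,6] + [3,4].
As a 12×4 matrix over Z this has rank 4, with invariant factors (1,1,1,1).

Now H_k = ker ∂_k / im ∂_{k+1}, so:

  H_0: rank C_0 − rank ∂_1 = 8 − 7 = 1, and the invariant factors of ∂_1 are all 1, so H_0 = Z.
  H_1: rank ker ∂_1 − rank ∂_2 = (12 − 7) − 4 = 1, and the invariant factors of ∂_2 are all 1, so H_1 = Z.
  H_2: rank ker ∂_2 − rank ∂_3 = (4 − 4) − 0 = 0, and there is no ∂_3, so H_2 = 0.

H_0 = Z,  H_1 = Z,  H_2 = 0.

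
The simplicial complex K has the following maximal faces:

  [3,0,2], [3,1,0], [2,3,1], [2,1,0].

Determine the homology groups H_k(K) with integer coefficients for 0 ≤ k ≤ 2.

H_0 = Z,  H_1 = 0,  H_2 = Z.

We work with the vertex ordering 0 < 1 < 2 < 3. The simplices of K, each written with vertices in increasing order, are:

  0-simplices (4): [0], [1], [2], [3]
  1-simplices (6): [0,1], [0,2], [0,3], [1,2], [1,3], [2,3]
  2-simplices (4): [0,1,2], [0,1,3], [0,2,3], [1,2,3]

so the chain groups are C_0 ≅ Z^4, C_1 ≅ Z^6, C_2 ≅ Z^4.

The boundary map ∂_1: C_1 → C_0 is given by ∂[p,q] = [q] − [p]. For instance
  ∂[0,2] = [2] − [0].
The resulting 4×6 matrix has rank 3, and its Smith normal form has invariant factors (1,1,1).

∂_2: C_2 → C_1 maps a triangle to the signed sum of its edges. For instance
  ∂[0,1,3] = [1,3] − [0,3] + [0,1],
  ∂[0,2,3] = [2,3] − [0,3] + [0,2].
As a 6×4 matrix over Z this has rank 3, with invariant factors (1,1,1).

Reading off H_k = ker ∂_k / im ∂_{k+1}:

  H_0: rank C_0 − rank ∂_1 = 4 − 3 = 1, and the invariant factors of ∂_1 are all 1, so H_0 ≅ Z.
  H_1: rank ker ∂_1 − rank ∂_2 = (6 − 3) − 3 = 0, and the invariant factors of ∂_2 are all 1, so H_1 ≅ 0.
  H_2: rank ker ∂_2 − rank ∂_3 = (4 − 3) − 0 = 1, and there is no ∂_3, so H_2 ≅ Z.

As a check, the Euler characteristic is 4 − 6 + 4 = 2, which agrees with 1 − 0 + 1 = 2.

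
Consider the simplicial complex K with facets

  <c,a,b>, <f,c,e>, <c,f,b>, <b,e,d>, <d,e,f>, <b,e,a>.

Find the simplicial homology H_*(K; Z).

K has 6 vertices, 12 edges, 6 triangles.
rank ∂_0 = 0, rank ∂_1 = 5 ⇒ b_0 = 6 − 0 − 5 = 1; all invariant factors of ∂_1 are 1 so no torsion. So H_0 ≅ Z.
rank ∂_1 = 5, rank ∂_2 = 6 ⇒ b_1 = 12 − 5 − 6 = 1; all invariant factors of ∂_2 are 1 so no torsion. So H_1 ≅ Z.
rank ∂_2 = 6, rank ∂_3 = 0 ⇒ b_2 = 6 − 6 − 0 = 0. So H_2 ≅ 0.

H_0 = Z,  H_1 = Z,  H_2 = 0.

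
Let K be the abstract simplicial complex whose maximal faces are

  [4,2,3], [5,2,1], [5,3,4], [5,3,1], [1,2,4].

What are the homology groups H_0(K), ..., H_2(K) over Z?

H_0 ≅ Z,  H_1 ≅ Z,  H_2 = 0.

Order the vertices as 1 < 2 < 3 < 4 < 5. Listing each simplex with vertices in this order, K has dimension 2 with simplices:

  0-simplices (5): [1], [2], [3], [4], [5]
  1-simplices (10): [1,2], [1,3], [1,4], [1,5], [2,3], [2,4], [2,5], [3,4], [3,5], [4,5]
  2-simplices (5): [1,2,4], [1,2,5], [1,3,5], [2,3,4], [3,4,5]

so the chain groups are C_0 ≅ Z^5, C_1 ≅ Z^10, C_2 ≅ Z^5.

Boundary ∂_1: C_1 → C_0 sends each edge [p,q] (with p < q) to q − p.
The resulting 5×10 matrix has rank 4, and its Smith normal form has invariant factors (1,1,1,1).

∂_2: C_2 → C_1 acts by ∂[p,q,r] = [q,r] − [p,r] + [p,q]. For instance
  ∂[1,3,5] = [3,5] − [1,5] + [1,3],
  ∂[1,2,5] = [2,5] − [1,5] + [1,2].
As a 10×5 matrix over Z this has rank 5, with invariant factors (1,1,1,1,1).

Reading off H_k = ker ∂_k / im ∂_{k+1}:

  H_0: rank C_0 − rank ∂_1 = 5 − 4 = 1, and the invariant factors of ∂_1 are all 1, so H_0 ≅ Z.
  H_1: rank ker ∂_1 − rank ∂_2 = (10 − 4) − 5 = 1, and the invariant factors of ∂_2 are all 1, so H_1 ≅ Z.
  H_2: rank ker ∂_2 − rank ∂_3 = (5 − 5) − 0 = 0, and there is no ∂_3, so H_2 ≅ 0.

As a check, the Euler characteristic is 5 − 10 + 5 = 0, which agrees with 1 − 1 + 0 = 0.
(K is a triangulation of the Möbius band.)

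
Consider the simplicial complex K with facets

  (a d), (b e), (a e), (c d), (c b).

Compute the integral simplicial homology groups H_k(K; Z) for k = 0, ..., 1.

H_0 ≅ Z,  H_1 ≅ Z.

Take the total order a < b < c < d < e on the vertex set. Then K (dimension 1) consists of the simplices:

  0-simplices (5): a, b, c, d, e
  1-simplices (5): ad, ae, bc, be, cd

Hence C_0 ≅ Z^5, C_1 ≅ Z^5.

The boundary map ∂_1: C_1 → C_0 is given by ∂[p,q] = [q] − [p].
The 5×5 boundary matrix has rank 4 and Smith normal form diag(1,1,1,1).

Computing H_k = (kernel of ∂_k) / (image of ∂_{k+1}):

  H_0: rank C_0 − rank ∂_1 = 5 − 4 = 1, and the invariant factors of ∂_1 are all 1, so H_0 = Z.
  H_1: rank ker ∂_1 − rank ∂_2 = (5 − 4) − 0 = 1, and there is no ∂_2, so H_1 = Z.

(K is a triangulation of the circle S^1.)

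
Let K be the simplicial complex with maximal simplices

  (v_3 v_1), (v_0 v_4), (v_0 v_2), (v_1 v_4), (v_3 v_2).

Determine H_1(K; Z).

Order the vertices as v_0 < v_1 < v_2 < v_3 < v_4. Listing each simplex with vertices in this order, K has dimension 1 with simplices:

  0-simplices (5): [v_0], [v_1], [v_2], [v_3], [v_4]
  1-simplices (5): [v_0,v_2], [v_0,v_4], [v_1,v_3], [v_1,v_4], [v_2,v_3]

Hence C_0 ≅ Z^5, C_1 ≅ Z^5.

∂_1: C_1 → C_0 sends each edge [p,q] (with p < q) to q − p. For instance
  ∂[v_1,v_3] = [v_3] − [v_1].
The 5×5 boundary matrix has rank 4 and Smith normal form diag(1,1,1,1).

Now H_k = ker ∂_k / im ∂_{k+1}, so:

  H_1: rank ker ∂_1 − rank ∂_2 = (5 − 4) − 0 = 1, and there is no ∂_2, so H_1 ≅ Z.

H_1 ≅ Z.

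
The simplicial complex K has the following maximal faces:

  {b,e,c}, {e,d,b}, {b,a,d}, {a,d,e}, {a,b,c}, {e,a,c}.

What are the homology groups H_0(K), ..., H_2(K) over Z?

H_0 ≅ Z,  H_1 = 0,  H_2 ≅ Z.

We work with the vertex ordering a < b < c < d < e. The simplices of K, each written with vertices in increasing order, are:

  0-simplices (5): a, b, c, d, e
  1-simplices (9): ab, ac, ad, ae, bc, bd, be, ce, de
  2-simplices (6): abc, abd, ace, ade, bce, bde

so the chain groups are C_0 ≅ Z^5, C_1 ≅ Z^9, C_2 ≅ Z^6.

∂_1: C_1 → C_0 maps an edge to its endpoints' difference, ∂[p,q] = q − p.
The 5×9 boundary matrix has rank 4 and Smith normal form diag(1,1,1,1).

∂_2: C_2 → C_1 acts by ∂[p,q,r] = [q,r] − [p,r] + [p,q]. For instance
  ∂bde = de − be + bd,
  ∂ace = ce − ae + ac.
This gives a 9×6 integer matrix of rank 5; reducing to Smith normal form yields diagonal entries (1,1,1,1,1).

From H_k ≅ ker(∂_k) / im(∂_{k+1}) we obtain:

  H_0: rank C_0 − rank ∂_1 = 5 − 4 = 1, and the invariant factors of ∂_1 are all 1, so H_0 ≅ Z.
  H_1: rank ker ∂_1 − rank ∂_2 = (9 − 4) − 5 = 0, and the invariant factors of ∂_2 are all 1, so H_1 ≅ 0.
  H_2: rank ker ∂_2 − rank ∂_3 = (6 − 5) − 0 = 1, and there is no ∂_3, so H_2 ≅ Z.

(K is a triangulation of the 2-sphere S^2.)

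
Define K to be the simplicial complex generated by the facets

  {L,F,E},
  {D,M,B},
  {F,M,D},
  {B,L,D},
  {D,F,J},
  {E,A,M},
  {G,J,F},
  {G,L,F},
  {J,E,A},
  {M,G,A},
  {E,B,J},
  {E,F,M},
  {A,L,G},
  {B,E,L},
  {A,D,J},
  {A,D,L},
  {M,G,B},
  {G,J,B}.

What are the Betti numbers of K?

Order the vertices as A < B < D < E < F < G < J < L < M. Listing each simplex with vertices in this order, K has dimension 2 with simplices:

  0-simplices (9): A, B, D, E, F, G, J, L, M
  1-simplices (27): AD, AE, AG, AJ, AL, AM, BD, BE, BG, BJ, BL, BM, DF, DJ, DL, DM, EF, EJ, EL, EM, FG, FJ, FL, FM, GJ, GL, GM
  2-simplices (18): ADJ, ADL, AEJ, AEM, AGL, AGM, BDL, BDM, BEJ, BEL, BGJ, BGM, DFJ, DFM, EFL, EFM, FGJ, FGL

so the chain groups are C_0 ≅ Z^9, C_1 ≅ Z^27, C_2 ≅ Z^18.

Boundary ∂_1: C_1 → C_0 is given by ∂[p,q] = [q] − [p].
The resulting 9×27 matrix has rank 8, and its Smith normal form has invariant factors (1,1,1,1,1,1,1,1).

∂_2: C_2 → C_1 acts by ∂[p,q,r] = [q,r] − [p,r] + [p,q]. For instance
  ∂DFJ = FJ − DJ + DF,
  ∂FGJ = GJ − FJ + FG.
The 27×18 boundary matrix has rank 17 and Smith normal form diag(1,1,1,1,1,1,1,1,1,1,1,1,1,1,1,1,1).

Computing H_k = (kernel of ∂_k) / (image of ∂_{k+1}):

  H_0: rank C_0 − rank ∂_1 = 9 − 8 = 1, and the invariant factors of ∂_1 are all 1, so H_0 = Z.
  H_1: rank ker ∂_1 − rank ∂_2 = (27 − 8) − 17 = 2, and the invariant factors of ∂_2 are all 1, so H_1 = Z^2.
  H_2: rank ker ∂_2 − rank ∂_3 = (18 − 17) − 0 = 1, and there is no ∂_3, so H_2 = Z.

(K is a triangulation of the torus T^2.)

Hence the Betti numbers are b_0 = 1, b_1 = 2, b_2 = 1.

b_0 = 1, b_1 = 2, b_2 = 1.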